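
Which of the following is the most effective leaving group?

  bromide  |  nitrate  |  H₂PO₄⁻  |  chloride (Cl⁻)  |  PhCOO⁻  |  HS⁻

bromide

Rank by basicity of the departing species: weakest base leaves most easily.
bromide: pKₐ(HBr) ≈ -9
chloride (Cl⁻): pKₐ(HCl) ≈ -7
nitrate: pKₐ(HNO₃) ≈ -1.3
H₂PO₄⁻: pKₐ(H₃PO₄) ≈ 2.1
PhCOO⁻: pKₐ(C₆H₅COOH) ≈ 4.2
HS⁻: pKₐ(H₂S) ≈ 7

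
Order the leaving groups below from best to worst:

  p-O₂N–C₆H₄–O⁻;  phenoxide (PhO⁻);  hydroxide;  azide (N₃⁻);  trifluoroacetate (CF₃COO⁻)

A good leaving group is a weak base: the lower the pKₐ of its conjugate acid, the more readily it departs.
trifluoroacetate (CF₃COO⁻): pKₐ(CF₃COOH) ≈ 0.2 — strongly electron-withdrawing CF₃ stabilises the carboxylate
azide (N₃⁻): pKₐ(HN₃) ≈ 4.7
p-O₂N–C₆H₄–O⁻: pKₐ(p-nitrophenol) ≈ 7.2 — nitro group delocalises the charge; the classic chromogenic LG
phenoxide (PhO⁻): pKₐ(C₆H₅OH (phenol)) ≈ 10 — resonance into the ring helps, but still a poor LG
hydroxide: pKₐ(H₂O) ≈ 15.7 — strong base; essentially never leaves without prior activation

trifluoroacetate (CF₃COO⁻) > azide (N₃⁻) > p-O₂N–C₆H₄–O⁻ > phenoxide (PhO⁻) > hydroxide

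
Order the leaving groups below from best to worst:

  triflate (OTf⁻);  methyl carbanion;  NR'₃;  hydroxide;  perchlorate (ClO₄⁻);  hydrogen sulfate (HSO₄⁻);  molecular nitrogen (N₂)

molecular nitrogen (N₂) > triflate (OTf⁻) > perchlorate (ClO₄⁻) > hydrogen sulfate (HSO₄⁻) > NR'₃ > hydroxide > methyl carbanion

molecular nitrogen (N₂): no meaningful conjugate acid; N₂ departs as an exceptionally stable neutral molecule
triflate (OTf⁻): pKₐ(CF₃SO₃H (triflic acid)) ≈ -14
perchlorate (ClO₄⁻): pKₐ(HClO₄) ≈ -10
hydrogen sulfate (HSO₄⁻): pKₐ(H₂SO₄) ≈ -3
NR'₃: pKₐ(R'₃NH⁺) ≈ 10.7
hydroxide: pKₐ(H₂O) ≈ 15.7
methyl carbanion: pKₐ(CH₄) ≈ 48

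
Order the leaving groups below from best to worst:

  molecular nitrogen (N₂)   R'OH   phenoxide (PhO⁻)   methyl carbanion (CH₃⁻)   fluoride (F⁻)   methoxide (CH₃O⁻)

molecular nitrogen (N₂) > R'OH > fluoride (F⁻) > phenoxide (PhO⁻) > methoxide (CH₃O⁻) > methyl carbanion (CH₃⁻)

Leaving-group ability tracks the stability of the departed species; conjugate-acid pKₐ is the usual yardstick (lower pKₐ → better LG).
molecular nitrogen (N₂): no meaningful conjugate acid; N₂ departs as an exceptionally stable neutral molecule
R'OH: pKₐ(R'OH₂⁺) ≈ -2.4
fluoride (F⁻): pKₐ(HF) ≈ 3.2
phenoxide (PhO⁻): pKₐ(C₆H₅OH (phenol)) ≈ 10
methoxide (CH₃O⁻): pKₐ(CH₃OH) ≈ 15.5
methyl carbanion (CH₃⁻): pKₐ(CH₄) ≈ 48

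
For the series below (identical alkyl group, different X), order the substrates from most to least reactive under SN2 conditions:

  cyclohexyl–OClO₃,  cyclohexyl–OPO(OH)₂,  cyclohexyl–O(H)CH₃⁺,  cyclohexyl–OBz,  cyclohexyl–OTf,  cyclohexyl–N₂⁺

cyclohexyl–N₂⁺ > cyclohexyl–OTf > cyclohexyl–OClO₃ > cyclohexyl–O(H)CH₃⁺ > cyclohexyl–OPO(OH)₂ > cyclohexyl–OBz

Same R in every case — rank the leaving groups.
The more stable X⁻ (or X) is on its own — i.e. the weaker a base it is — the better a leaving group it makes.
cyclohexyl–N₂⁺ loses N₂: no meaningful conjugate acid; N₂ departs as an exceptionally stable neutral molecule
cyclohexyl–OTf loses OTf⁻: pKₐ(CF₃SO₃H (triflic acid)) ≈ -14
cyclohexyl–OClO₃ loses ClO₄⁻: pKₐ(HClO₄) ≈ -10
cyclohexyl–O(H)CH₃⁺ loses R'OH: pKₐ(R'OH₂⁺) ≈ -2.4
cyclohexyl–OPO(OH)₂ loses H₂PO₄⁻: pKₐ(H₃PO₄) ≈ 2.1
cyclohexyl–OBz loses PhCOO⁻: pKₐ(C₆H₅COOH) ≈ 4.2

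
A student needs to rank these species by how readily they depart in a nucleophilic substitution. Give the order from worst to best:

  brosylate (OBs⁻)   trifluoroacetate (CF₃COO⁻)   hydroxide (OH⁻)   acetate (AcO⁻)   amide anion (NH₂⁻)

Rank by basicity of the departing species: weakest base leaves most easily.
brosylate (OBs⁻): pKₐ(p-BrC₆H₄SO₃H) ≈ -2.8
trifluoroacetate (CF₃COO⁻): pKₐ(CF₃COOH) ≈ 0.2
acetate (AcO⁻): pKₐ(CH₃COOH) ≈ 4.8
hydroxide (OH⁻): pKₐ(H₂O) ≈ 15.7
amide anion (NH₂⁻): pKₐ(NH₃) ≈ 38
The question asks for worst first, so the sequence is read in increasing leaving-group ability.

amide anion (NH₂⁻) < hydroxide (OH⁻) < acetate (AcO⁻) < trifluoroacetate (CF₃COO⁻) < brosylate (OBs⁻)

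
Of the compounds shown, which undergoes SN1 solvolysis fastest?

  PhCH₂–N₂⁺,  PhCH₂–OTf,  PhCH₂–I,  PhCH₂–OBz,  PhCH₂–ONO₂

Same R in every case — rank the leaving groups.
A good leaving group is a weak base: the lower the pKₐ of its conjugate acid, the more readily it departs.
PhCH₂–N₂⁺ loses N₂: no meaningful conjugate acid; N₂ departs as an exceptionally stable neutral molecule
PhCH₂–OTf loses OTf⁻: pKₐ(CF₃SO₃H (triflic acid)) ≈ -14
PhCH₂–I loses I⁻: pKₐ(HI) ≈ -10
PhCH₂–ONO₂ loses NO₃⁻: pKₐ(HNO₃) ≈ -1.3
PhCH₂–OBz loses PhCOO⁻: pKₐ(C₆H₅COOH) ≈ 4.2

PhCH₂–N₂⁺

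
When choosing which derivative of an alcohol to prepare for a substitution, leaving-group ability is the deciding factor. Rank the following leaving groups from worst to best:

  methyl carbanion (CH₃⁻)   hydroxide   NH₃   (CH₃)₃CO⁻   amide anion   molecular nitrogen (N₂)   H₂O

methyl carbanion (CH₃⁻) < amide anion < (CH₃)₃CO⁻ < hydroxide < NH₃ < H₂O < molecular nitrogen (N₂)

Leaving-group ability tracks the stability of the departed species; conjugate-acid pKₐ is the usual yardstick (lower pKₐ → better LG).
molecular nitrogen (N₂): no meaningful conjugate acid; N₂ departs as an exceptionally stable neutral molecule
H₂O: pKₐ(H₃O⁺) ≈ -1.7
NH₃: pKₐ(NH₄⁺) ≈ 9.2
hydroxide: pKₐ(H₂O) ≈ 15.7
(CH₃)₃CO⁻: pKₐ(t-BuOH) ≈ 18
amide anion: pKₐ(NH₃) ≈ 38
methyl carbanion (CH₃⁻): pKₐ(CH₄) ≈ 48
Reversing gives the worst-to-best order requested.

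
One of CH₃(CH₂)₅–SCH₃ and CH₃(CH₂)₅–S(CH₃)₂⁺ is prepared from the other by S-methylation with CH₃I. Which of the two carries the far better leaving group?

From CH₃(CH₂)₅–SCH₃ the departing group would be RS⁻ (pKₐ(RSH (a thiol)) ≈ 10.5). Moderately basic; rarely leaves without activation.
From CH₃(CH₂)₅–S(CH₃)₂⁺ the leaving group is SR'₂ (pKₐ(R'₂SH⁺) ≈ -7). Neutral; leaves from a sulfonium salt (R–SR'₂⁺).
S-methylation with CH₃I works by allowing neutral dimethyl sulfide, rather than methanethiolate, to depart, making CH₃(CH₂)₅–S(CH₃)₂⁺ enormously more reactive.

CH₃(CH₂)₅–S(CH₃)₂⁺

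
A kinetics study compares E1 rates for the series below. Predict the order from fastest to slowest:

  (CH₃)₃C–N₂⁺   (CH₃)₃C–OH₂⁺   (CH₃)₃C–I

(CH₃)₃C–N₂⁺ > (CH₃)₃C–I > (CH₃)₃C–OH₂⁺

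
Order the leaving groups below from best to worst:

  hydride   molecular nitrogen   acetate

molecular nitrogen > acetate > hydride

Leaving-group ability tracks the stability of the departed species; conjugate-acid pKₐ is the usual yardstick (lower pKₐ → better LG).
molecular nitrogen: no meaningful conjugate acid; N₂ departs as an exceptionally stable neutral molecule
acetate: pKₐ(CH₃COOH) ≈ 4.8
hydride: pKₐ(H₂) ≈ 36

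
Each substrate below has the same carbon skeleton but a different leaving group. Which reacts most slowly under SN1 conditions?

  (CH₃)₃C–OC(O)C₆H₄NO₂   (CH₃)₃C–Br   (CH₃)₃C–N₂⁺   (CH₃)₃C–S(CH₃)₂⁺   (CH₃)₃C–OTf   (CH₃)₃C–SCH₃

(CH₃)₃C–SCH₃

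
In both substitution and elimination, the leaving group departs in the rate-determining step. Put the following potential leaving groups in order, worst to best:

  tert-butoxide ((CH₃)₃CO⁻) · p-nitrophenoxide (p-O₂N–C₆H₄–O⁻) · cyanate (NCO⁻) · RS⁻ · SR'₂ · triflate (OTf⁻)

triflate (OTf⁻): pKₐ(CF₃SO₃H (triflic acid)) ≈ -14
SR'₂: pKₐ(R'₂SH⁺) ≈ -7 — neutral; leaves from a sulfonium salt (R–SR'₂⁺)
cyanate (NCO⁻): pKₐ(HOCN) ≈ 3.5 — resonance between N and O
p-nitrophenoxide (p-O₂N–C₆H₄–O⁻): pKₐ(p-nitrophenol) ≈ 7.2 — nitro group delocalises the charge; the classic chromogenic LG
RS⁻: pKₐ(RSH (a thiol)) ≈ 10.5
tert-butoxide ((CH₃)₃CO⁻): pKₐ(t-BuOH) ≈ 18
Listed from poorest to best leaving group as asked.

tert-butoxide ((CH₃)₃CO⁻) < RS⁻ < p-nitrophenoxide (p-O₂N–C₆H₄–O⁻) < cyanate (NCO⁻) < SR'₂ < triflate (OTf⁻)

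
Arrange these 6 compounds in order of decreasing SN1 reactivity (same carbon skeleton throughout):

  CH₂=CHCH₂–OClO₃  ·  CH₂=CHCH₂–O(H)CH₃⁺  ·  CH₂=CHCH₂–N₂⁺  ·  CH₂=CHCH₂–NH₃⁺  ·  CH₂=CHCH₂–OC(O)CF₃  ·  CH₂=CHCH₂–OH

Same R in every case — rank the leaving groups.
Leaving-group ability tracks the stability of the departed species; conjugate-acid pKₐ is the usual yardstick (lower pKₐ → better LG).
CH₂=CHCH₂–N₂⁺ loses N₂: no meaningful conjugate acid; N₂ departs as an exceptionally stable neutral molecule
CH₂=CHCH₂–OClO₃ loses ClO₄⁻: pKₐ(HClO₄) ≈ -10
CH₂=CHCH₂–O(H)CH₃⁺ loses R'OH: pKₐ(R'OH₂⁺) ≈ -2.4
CH₂=CHCH₂–OC(O)CF₃ loses CF₃COO⁻: pKₐ(CF₃COOH) ≈ 0.2
CH₂=CHCH₂–NH₃⁺ loses NH₃: pKₐ(NH₄⁺) ≈ 9.2
CH₂=CHCH₂–OH loses OH⁻: pKₐ(H₂O) ≈ 15.7

CH₂=CHCH₂–N₂⁺ > CH₂=CHCH₂–OClO₃ > CH₂=CHCH₂–O(H)CH₃⁺ > CH₂=CHCH₂–OC(O)CF₃ > CH₂=CHCH₂–NH₃⁺ > CH₂=CHCH₂–OH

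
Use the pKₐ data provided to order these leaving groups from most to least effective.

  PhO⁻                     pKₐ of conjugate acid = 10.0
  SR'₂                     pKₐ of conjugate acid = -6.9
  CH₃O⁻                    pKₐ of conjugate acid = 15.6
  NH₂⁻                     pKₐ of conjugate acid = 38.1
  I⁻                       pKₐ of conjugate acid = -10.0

I⁻ > SR'₂ > PhO⁻ > CH₃O⁻ > NH₂⁻

Lower conjugate-acid pKₐ ⇒ weaker base ⇒ better leaving group.
Sorting by the given values: I⁻ (-10.0), SR'₂ (-6.9), PhO⁻ (10.0), CH₃O⁻ (15.6), NH₂⁻ (38.1).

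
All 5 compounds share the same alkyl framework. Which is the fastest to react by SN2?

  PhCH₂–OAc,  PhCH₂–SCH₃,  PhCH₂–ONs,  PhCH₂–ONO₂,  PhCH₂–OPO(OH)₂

Identical carbon frameworks mean the comparison reduces to leaving-group quality.
Leaving-group ability tracks the stability of the departed species; conjugate-acid pKₐ is the usual yardstick (lower pKₐ → better LG).
PhCH₂–ONs loses ONs⁻: pKₐ(p-O₂NC₆H₄SO₃H) ≈ -3.5
PhCH₂–ONO₂ loses NO₃⁻: pKₐ(HNO₃) ≈ -1.3
PhCH₂–OPO(OH)₂ loses H₂PO₄⁻: pKₐ(H₃PO₄) ≈ 2.1
PhCH₂–OAc loses AcO⁻: pKₐ(CH₃COOH) ≈ 4.8
PhCH₂–SCH₃ loses RS⁻: pKₐ(RSH (a thiol)) ≈ 10.5

PhCH₂–ONs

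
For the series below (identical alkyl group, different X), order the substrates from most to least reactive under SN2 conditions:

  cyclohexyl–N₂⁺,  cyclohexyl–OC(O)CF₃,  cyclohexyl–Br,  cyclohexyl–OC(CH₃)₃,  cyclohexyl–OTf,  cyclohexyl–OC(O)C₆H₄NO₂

cyclohexyl–N₂⁺ > cyclohexyl–OTf > cyclohexyl–Br > cyclohexyl–OC(O)CF₃ > cyclohexyl–OC(O)C₆H₄NO₂ > cyclohexyl–OC(CH₃)₃

With the same alkyl group throughout, only the leaving group differentiates the rates.
The more stable X⁻ (or X) is on its own — i.e. the weaker a base it is — the better a leaving group it makes.
cyclohexyl–N₂⁺ loses N₂: no meaningful conjugate acid; N₂ departs as an exceptionally stable neutral molecule
cyclohexyl–OTf loses OTf⁻: pKₐ(CF₃SO₃H (triflic acid)) ≈ -14
cyclohexyl–Br loses Br⁻: pKₐ(HBr) ≈ -9
cyclohexyl–OC(O)CF₃ loses CF₃COO⁻: pKₐ(CF₃COOH) ≈ 0.2
cyclohexyl–OC(O)C₆H₄NO₂ loses p-O₂N–C₆H₄–COO⁻: pKₐ(p-nitrobenzoic acid) ≈ 3.4
cyclohexyl–OC(CH₃)₃ loses (CH₃)₃CO⁻: pKₐ(t-BuOH) ≈ 18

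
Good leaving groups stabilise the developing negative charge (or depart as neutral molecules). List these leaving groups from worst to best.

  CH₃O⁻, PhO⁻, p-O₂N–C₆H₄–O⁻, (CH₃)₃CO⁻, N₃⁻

(CH₃)₃CO⁻ < CH₃O⁻ < PhO⁻ < p-O₂N–C₆H₄–O⁻ < N₃⁻

N₃⁻: pKₐ(HN₃) ≈ 4.7
p-O₂N–C₆H₄–O⁻: pKₐ(p-nitrophenol) ≈ 7.2
PhO⁻: pKₐ(C₆H₅OH (phenol)) ≈ 10
CH₃O⁻: pKₐ(CH₃OH) ≈ 15.5
(CH₃)₃CO⁻: pKₐ(t-BuOH) ≈ 18
Listed from poorest to best leaving group as asked.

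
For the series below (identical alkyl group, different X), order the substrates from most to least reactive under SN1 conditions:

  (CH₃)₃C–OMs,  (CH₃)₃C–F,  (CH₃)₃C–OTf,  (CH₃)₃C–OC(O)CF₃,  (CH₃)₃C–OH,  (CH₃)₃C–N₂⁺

(CH₃)₃C–N₂⁺ > (CH₃)₃C–OTf > (CH₃)₃C–OMs > (CH₃)₃C–OC(O)CF₃ > (CH₃)₃C–F > (CH₃)₃C–OH

The skeletons are identical, so relative rate is governed entirely by leaving-group ability.
Rank by basicity of the departing species: weakest base leaves most easily.
(CH₃)₃C–N₂⁺ loses N₂: no meaningful conjugate acid; N₂ departs as an exceptionally stable neutral molecule
(CH₃)₃C–OTf loses OTf⁻: pKₐ(CF₃SO₃H (triflic acid)) ≈ -14
(CH₃)₃C–OMs loses OMs⁻: pKₐ(CH₃SO₃H (MsOH)) ≈ -1.9
(CH₃)₃C–OC(O)CF₃ loses CF₃COO⁻: pKₐ(CF₃COOH) ≈ 0.2
(CH₃)₃C–F loses F⁻: pKₐ(HF) ≈ 3.2
(CH₃)₃C–OH loses OH⁻: pKₐ(H₂O) ≈ 15.7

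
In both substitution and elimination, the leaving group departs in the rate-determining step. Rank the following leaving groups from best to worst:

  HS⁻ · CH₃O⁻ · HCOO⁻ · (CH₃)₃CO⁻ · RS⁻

HCOO⁻ > HS⁻ > RS⁻ > CH₃O⁻ > (CH₃)₃CO⁻

HCOO⁻: pKₐ(HCOOH) ≈ 3.8
HS⁻: pKₐ(H₂S) ≈ 7
RS⁻: pKₐ(RSH (a thiol)) ≈ 10.5
CH₃O⁻: pKₐ(CH₃OH) ≈ 15.5
(CH₃)₃CO⁻: pKₐ(t-BuOH) ≈ 18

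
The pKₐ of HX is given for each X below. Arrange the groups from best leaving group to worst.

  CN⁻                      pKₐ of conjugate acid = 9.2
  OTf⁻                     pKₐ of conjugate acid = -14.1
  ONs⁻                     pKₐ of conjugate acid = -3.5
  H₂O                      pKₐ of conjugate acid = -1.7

OTf⁻ > ONs⁻ > H₂O > CN⁻

Lower conjugate-acid pKₐ ⇒ weaker base ⇒ better leaving group.
Sorting by the given values: OTf⁻ (-14.1), ONs⁻ (-3.5), H₂O (-1.7), CN⁻ (9.2).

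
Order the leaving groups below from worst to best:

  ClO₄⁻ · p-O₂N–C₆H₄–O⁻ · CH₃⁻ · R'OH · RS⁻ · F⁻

ClO₄⁻: pKₐ(HClO₄) ≈ -10
R'OH: pKₐ(R'OH₂⁺) ≈ -2.4
F⁻: pKₐ(HF) ≈ 3.2
p-O₂N–C₆H₄–O⁻: pKₐ(p-nitrophenol) ≈ 7.2
RS⁻: pKₐ(RSH (a thiol)) ≈ 10.5
CH₃⁻: pKₐ(CH₄) ≈ 48
The question asks for worst first, so the sequence is read in increasing leaving-group ability.

CH₃⁻ < RS⁻ < p-O₂N–C₆H₄–O⁻ < F⁻ < R'OH < ClO₄⁻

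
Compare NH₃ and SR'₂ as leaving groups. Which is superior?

SR'₂ is the better leaving group.
pKₐ(R'₂SH⁺) ≈ -7 versus pKₐ(NH₄⁺) ≈ 9.2: SR'₂ is the much weaker base.
Neutral; leaves from a sulfonium salt (R–SR'₂⁺).

SR'₂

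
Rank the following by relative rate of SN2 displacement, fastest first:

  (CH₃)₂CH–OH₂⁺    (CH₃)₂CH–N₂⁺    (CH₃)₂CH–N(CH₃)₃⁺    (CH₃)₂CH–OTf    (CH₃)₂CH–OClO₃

(CH₃)₂CH–N₂⁺ > (CH₃)₂CH–OTf > (CH₃)₂CH–OClO₃ > (CH₃)₂CH–OH₂⁺ > (CH₃)₂CH–N(CH₃)₃⁺

The skeletons are identical, so relative rate is governed entirely by leaving-group ability.
A good leaving group is a weak base: the lower the pKₐ of its conjugate acid, the more readily it departs.
(CH₃)₂CH–N₂⁺ loses N₂: no meaningful conjugate acid; N₂ departs as an exceptionally stable neutral molecule
(CH₃)₂CH–OTf loses OTf⁻: pKₐ(CF₃SO₃H (triflic acid)) ≈ -14
(CH₃)₂CH–OClO₃ loses ClO₄⁻: pKₐ(HClO₄) ≈ -10
(CH₃)₂CH–OH₂⁺ loses H₂O: pKₐ(H₃O⁺) ≈ -1.7
(CH₃)₂CH–N(CH₃)₃⁺ loses NR'₃: pKₐ(R'₃NH⁺) ≈ 10.7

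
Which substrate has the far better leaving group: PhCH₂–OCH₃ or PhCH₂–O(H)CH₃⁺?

From PhCH₂–OCH₃ the departing group would be CH₃O⁻ (pKₐ(CH₃OH) ≈ 15.5). Strong base; alkoxides do not leave unassisted.
From PhCH₂–O(H)CH₃⁺ the leaving group is R'OH (pKₐ(R'OH₂⁺) ≈ -2.4). Neutral; leaves from a protonated ether (an oxonium ion, R–O(H)R'⁺).
(In practice PhCH₂–O(H)CH₃⁺ is made from PhCH₂–OCH₃ by protonation with concentrated HI, allowing neutral methanol, rather than methoxide, to depart.)

PhCH₂–O(H)CH₃⁺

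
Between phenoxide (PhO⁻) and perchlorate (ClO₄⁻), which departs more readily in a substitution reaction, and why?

perchlorate (ClO₄⁻) is the better leaving group.
pKₐ(HClO₄) ≈ -10 versus pKₐ(C₆H₅OH (phenol)) ≈ 10: perchlorate (ClO₄⁻) is the much weaker base.
Extremely weak base; rarely used for safety reasons.

perchlorate (ClO₄⁻)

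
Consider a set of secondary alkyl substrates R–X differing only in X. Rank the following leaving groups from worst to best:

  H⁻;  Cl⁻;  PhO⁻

H⁻ < PhO⁻ < Cl⁻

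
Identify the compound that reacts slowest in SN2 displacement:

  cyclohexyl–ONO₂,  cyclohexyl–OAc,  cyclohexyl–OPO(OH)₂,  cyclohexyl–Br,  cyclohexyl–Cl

Identical carbon frameworks mean the comparison reduces to leaving-group quality.
Leaving-group ability tracks the stability of the departed species; conjugate-acid pKₐ is the usual yardstick (lower pKₐ → better LG).
cyclohexyl–Br loses Br⁻: pKₐ(HBr) ≈ -9
cyclohexyl–Cl loses Cl⁻: pKₐ(HCl) ≈ -7
cyclohexyl–ONO₂ loses NO₃⁻: pKₐ(HNO₃) ≈ -1.3
cyclohexyl–OPO(OH)₂ loses H₂PO₄⁻: pKₐ(H₃PO₄) ≈ 2.1
cyclohexyl–OAc loses AcO⁻: pKₐ(CH₃COOH) ≈ 4.8

cyclohexyl–OAc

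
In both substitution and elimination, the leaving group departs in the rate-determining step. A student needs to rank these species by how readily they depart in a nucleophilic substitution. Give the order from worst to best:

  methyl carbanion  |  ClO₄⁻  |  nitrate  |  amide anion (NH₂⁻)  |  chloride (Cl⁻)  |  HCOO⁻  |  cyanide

A good leaving group is a weak base: the lower the pKₐ of its conjugate acid, the more readily it departs.
ClO₄⁻: pKₐ(HClO₄) ≈ -10
chloride (Cl⁻): pKₐ(HCl) ≈ -7
nitrate: pKₐ(HNO₃) ≈ -1.3
HCOO⁻: pKₐ(HCOOH) ≈ 3.8
cyanide: pKₐ(HCN) ≈ 9.2
amide anion (NH₂⁻): pKₐ(NH₃) ≈ 38
methyl carbanion: pKₐ(CH₄) ≈ 48
Reversing gives the worst-to-best order requested.

methyl carbanion < amide anion (NH₂⁻) < cyanide < HCOO⁻ < nitrate < chloride (Cl⁻) < ClO₄⁻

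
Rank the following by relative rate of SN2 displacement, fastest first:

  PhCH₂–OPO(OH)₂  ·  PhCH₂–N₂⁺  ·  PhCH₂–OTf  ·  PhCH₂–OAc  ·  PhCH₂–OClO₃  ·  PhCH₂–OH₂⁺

The skeletons are identical, so relative rate is governed entirely by leaving-group ability.
The more stable X⁻ (or X) is on its own — i.e. the weaker a base it is — the better a leaving group it makes.
PhCH₂–N₂⁺ loses N₂: no meaningful conjugate acid; N₂ departs as an exceptionally stable neutral molecule
PhCH₂–OTf loses OTf⁻: pKₐ(CF₃SO₃H (triflic acid)) ≈ -14
PhCH₂–OClO₃ loses ClO₄⁻: pKₐ(HClO₄) ≈ -10
PhCH₂–OH₂⁺ loses H₂O: pKₐ(H₃O⁺) ≈ -1.7
PhCH₂–OPO(OH)₂ loses H₂PO₄⁻: pKₐ(H₃PO₄) ≈ 2.1
PhCH₂–OAc loses AcO⁻: pKₐ(CH₃COOH) ≈ 4.8

PhCH₂–N₂⁺ > PhCH₂–OTf > PhCH₂–OClO₃ > PhCH₂–OH₂⁺ > PhCH₂–OPO(OH)₂ > PhCH₂–OAc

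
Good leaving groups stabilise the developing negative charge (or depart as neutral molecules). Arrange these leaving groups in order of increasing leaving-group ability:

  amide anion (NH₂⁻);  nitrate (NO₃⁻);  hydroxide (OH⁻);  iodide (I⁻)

iodide (I⁻): pKₐ(HI) ≈ -10 — large, highly polarisable; very weak base
nitrate (NO₃⁻): pKₐ(HNO₃) ≈ -1.3 — resonance-delocalised over three oxygens
hydroxide (OH⁻): pKₐ(H₂O) ≈ 15.7 — strong base; essentially never leaves without prior activation
amide anion (NH₂⁻): pKₐ(NH₃) ≈ 38 — extremely strong base; never a leaving group
Reversing gives the worst-to-best order requested.

amide anion (NH₂⁻) < hydroxide (OH⁻) < nitrate (NO₃⁻) < iodide (I⁻)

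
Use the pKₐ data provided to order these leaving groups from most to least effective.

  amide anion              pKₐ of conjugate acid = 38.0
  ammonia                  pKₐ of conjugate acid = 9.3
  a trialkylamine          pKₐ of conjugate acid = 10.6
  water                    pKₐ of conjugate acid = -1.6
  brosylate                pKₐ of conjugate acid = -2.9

brosylate > water > ammonia > a trialkylamine > amide anion

Lower conjugate-acid pKₐ ⇒ weaker base ⇒ better leaving group.
Sorting by the given values: brosylate (-2.9), water (-1.6), ammonia (9.3), a trialkylamine (10.6), amide anion (38.0).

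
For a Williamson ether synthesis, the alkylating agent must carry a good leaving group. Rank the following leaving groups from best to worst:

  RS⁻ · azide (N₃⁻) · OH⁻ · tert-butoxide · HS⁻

azide (N₃⁻) > HS⁻ > RS⁻ > OH⁻ > tert-butoxide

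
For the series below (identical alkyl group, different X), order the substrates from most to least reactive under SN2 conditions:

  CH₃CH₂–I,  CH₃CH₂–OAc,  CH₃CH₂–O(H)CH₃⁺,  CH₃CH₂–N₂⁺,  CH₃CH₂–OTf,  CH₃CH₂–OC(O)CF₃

Identical carbon frameworks mean the comparison reduces to leaving-group quality.
Rank by basicity of the departing species: weakest base leaves most easily.
CH₃CH₂–N₂⁺ loses N₂: no meaningful conjugate acid; N₂ departs as an exceptionally stable neutral molecule
CH₃CH₂–OTf loses OTf⁻: pKₐ(CF₃SO₃H (triflic acid)) ≈ -14
CH₃CH₂–I loses I⁻: pKₐ(HI) ≈ -10
CH₃CH₂–O(H)CH₃⁺ loses R'OH: pKₐ(R'OH₂⁺) ≈ -2.4
CH₃CH₂–OC(O)CF₃ loses CF₃COO⁻: pKₐ(CF₃COOH) ≈ 0.2
CH₃CH₂–OAc loses AcO⁻: pKₐ(CH₃COOH) ≈ 4.8

CH₃CH₂–N₂⁺ > CH₃CH₂–OTf > CH₃CH₂–I > CH₃CH₂–O(H)CH₃⁺ > CH₃CH₂–OC(O)CF₃ > CH₃CH₂–OAc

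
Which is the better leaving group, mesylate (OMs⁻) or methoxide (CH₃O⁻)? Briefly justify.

mesylate (OMs⁻) is the better leaving group.
pKₐ(CH₃SO₃H (MsOH)) ≈ -1.9 versus pKₐ(CH₃OH) ≈ 15.5: mesylate (OMs⁻) is the much weaker base.
Resonance-delocalised alkanesulfonate.

mesylate (OMs⁻)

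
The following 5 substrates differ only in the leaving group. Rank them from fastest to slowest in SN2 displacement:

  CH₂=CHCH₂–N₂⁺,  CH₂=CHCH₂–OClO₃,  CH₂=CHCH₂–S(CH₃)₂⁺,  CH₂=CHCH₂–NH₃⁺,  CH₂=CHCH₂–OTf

CH₂=CHCH₂–N₂⁺ > CH₂=CHCH₂–OTf > CH₂=CHCH₂–OClO₃ > CH₂=CHCH₂–S(CH₃)₂⁺ > CH₂=CHCH₂–NH₃⁺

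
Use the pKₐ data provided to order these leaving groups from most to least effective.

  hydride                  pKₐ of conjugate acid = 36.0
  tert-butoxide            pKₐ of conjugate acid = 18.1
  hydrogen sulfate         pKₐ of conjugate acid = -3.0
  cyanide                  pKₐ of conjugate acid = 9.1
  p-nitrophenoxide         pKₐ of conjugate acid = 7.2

Lower conjugate-acid pKₐ ⇒ weaker base ⇒ better leaving group.
Sorting by the given values: hydrogen sulfate (-3.0), p-nitrophenoxide (7.2), cyanide (9.1), tert-butoxide (18.1), hydride (36.0).

hydrogen sulfate > p-nitrophenoxide > cyanide > tert-butoxide > hydride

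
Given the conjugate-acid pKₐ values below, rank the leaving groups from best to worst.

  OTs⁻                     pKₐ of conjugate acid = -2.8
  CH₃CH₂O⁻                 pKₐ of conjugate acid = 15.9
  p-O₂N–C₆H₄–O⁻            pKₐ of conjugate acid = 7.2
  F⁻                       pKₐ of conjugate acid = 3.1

Lower conjugate-acid pKₐ ⇒ weaker base ⇒ better leaving group.
Sorting by the given values: OTs⁻ (-2.8), F⁻ (3.1), p-O₂N–C₆H₄–O⁻ (7.2), CH₃CH₂O⁻ (15.9).

OTs⁻ > F⁻ > p-O₂N–C₆H₄–O⁻ > CH₃CH₂O⁻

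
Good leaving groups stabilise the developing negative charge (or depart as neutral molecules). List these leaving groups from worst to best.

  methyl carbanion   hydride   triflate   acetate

methyl carbanion < hydride < acetate < triflate

Leaving-group ability tracks the stability of the departed species; conjugate-acid pKₐ is the usual yardstick (lower pKₐ → better LG).
triflate: pKₐ(CF₃SO₃H (triflic acid)) ≈ -14
acetate: pKₐ(CH₃COOH) ≈ 4.8
hydride: pKₐ(H₂) ≈ 36 — extremely strong base; leaves only in special hydride-transfer contexts
methyl carbanion: pKₐ(CH₄) ≈ 48
Listed from poorest to best leaving group as asked.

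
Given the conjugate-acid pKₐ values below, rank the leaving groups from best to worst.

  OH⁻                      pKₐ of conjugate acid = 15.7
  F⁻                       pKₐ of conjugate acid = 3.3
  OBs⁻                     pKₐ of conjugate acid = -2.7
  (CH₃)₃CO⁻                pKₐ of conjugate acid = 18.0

OBs⁻ > F⁻ > OH⁻ > (CH₃)₃CO⁻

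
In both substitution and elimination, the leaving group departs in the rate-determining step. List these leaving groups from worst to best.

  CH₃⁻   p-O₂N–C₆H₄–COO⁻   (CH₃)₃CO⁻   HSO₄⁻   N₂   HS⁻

Rank by basicity of the departing species: weakest base leaves most easily.
N₂: no meaningful conjugate acid; N₂ departs as an exceptionally stable neutral molecule
HSO₄⁻: pKₐ(H₂SO₄) ≈ -3 — conjugate base of a strong mineral acid
p-O₂N–C₆H₄–COO⁻: pKₐ(p-nitrobenzoic acid) ≈ 3.4
HS⁻: pKₐ(H₂S) ≈ 7
(CH₃)₃CO⁻: pKₐ(t-BuOH) ≈ 18 — bulky, strongly basic alkoxide
CH₃⁻: pKₐ(CH₄) ≈ 48
Listed from poorest to best leaving group as asked.

CH₃⁻ < (CH₃)₃CO⁻ < HS⁻ < p-O₂N–C₆H₄–COO⁻ < HSO₄⁻ < N₂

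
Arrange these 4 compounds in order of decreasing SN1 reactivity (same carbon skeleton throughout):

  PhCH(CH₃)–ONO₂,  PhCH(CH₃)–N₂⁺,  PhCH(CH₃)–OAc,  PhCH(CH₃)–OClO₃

Identical carbon frameworks mean the comparison reduces to leaving-group quality.
Leaving-group ability tracks the stability of the departed species; conjugate-acid pKₐ is the usual yardstick (lower pKₐ → better LG).
PhCH(CH₃)–N₂⁺ loses N₂: no meaningful conjugate acid; N₂ departs as an exceptionally stable neutral molecule
PhCH(CH₃)–OClO₃ loses ClO₄⁻: pKₐ(HClO₄) ≈ -10
PhCH(CH₃)–ONO₂ loses NO₃⁻: pKₐ(HNO₃) ≈ -1.3
PhCH(CH₃)–OAc loses AcO⁻: pKₐ(CH₃COOH) ≈ 4.8

PhCH(CH₃)–N₂⁺ > PhCH(CH₃)–OClO₃ > PhCH(CH₃)–ONO₂ > PhCH(CH₃)–OAc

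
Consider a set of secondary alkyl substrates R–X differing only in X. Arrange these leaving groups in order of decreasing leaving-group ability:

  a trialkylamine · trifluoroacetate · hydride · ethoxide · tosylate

tosylate > trifluoroacetate > a trialkylamine > ethoxide > hydride

Leaving-group ability tracks the stability of the departed species; conjugate-acid pKₐ is the usual yardstick (lower pKₐ → better LG).
tosylate: pKₐ(p-CH₃C₆H₄SO₃H (TsOH)) ≈ -2.8 — resonance-delocalised arenesulfonate
trifluoroacetate: pKₐ(CF₃COOH) ≈ 0.2 — strongly electron-withdrawing CF₃ stabilises the carboxylate
a trialkylamine: pKₐ(R'₃NH⁺) ≈ 10.7 — neutral but still a fairly strong base; Hofmann-elimination LG
ethoxide: pKₐ(CH₃CH₂OH) ≈ 16 — strong base; alkoxides do not leave unassisted
hydride: pKₐ(H₂) ≈ 36 — extremely strong base; leaves only in special hydride-transfer contexts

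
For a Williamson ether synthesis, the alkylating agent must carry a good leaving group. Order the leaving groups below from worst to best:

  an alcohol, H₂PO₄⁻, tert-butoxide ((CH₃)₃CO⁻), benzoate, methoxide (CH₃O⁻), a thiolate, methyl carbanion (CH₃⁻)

methyl carbanion (CH₃⁻) < tert-butoxide ((CH₃)₃CO⁻) < methoxide (CH₃O⁻) < a thiolate < benzoate < H₂PO₄⁻ < an alcohol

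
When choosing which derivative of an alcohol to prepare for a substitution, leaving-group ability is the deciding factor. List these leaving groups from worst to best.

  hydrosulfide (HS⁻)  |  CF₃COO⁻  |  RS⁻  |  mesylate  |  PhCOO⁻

RS⁻ < hydrosulfide (HS⁻) < PhCOO⁻ < CF₃COO⁻ < mesylate

mesylate: pKₐ(CH₃SO₃H (MsOH)) ≈ -1.9
CF₃COO⁻: pKₐ(CF₃COOH) ≈ 0.2
PhCOO⁻: pKₐ(C₆H₅COOH) ≈ 4.2
hydrosulfide (HS⁻): pKₐ(H₂S) ≈ 7
RS⁻: pKₐ(RSH (a thiol)) ≈ 10.5
Listed from poorest to best leaving group as asked.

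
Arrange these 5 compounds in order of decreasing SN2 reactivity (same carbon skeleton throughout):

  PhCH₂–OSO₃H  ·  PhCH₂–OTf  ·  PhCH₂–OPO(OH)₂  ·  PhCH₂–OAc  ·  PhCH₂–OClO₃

The skeletons are identical, so relative rate is governed entirely by leaving-group ability.
Leaving-group ability tracks the stability of the departed species; conjugate-acid pKₐ is the usual yardstick (lower pKₐ → better LG).
PhCH₂–OTf loses OTf⁻: pKₐ(CF₃SO₃H (triflic acid)) ≈ -14
PhCH₂–OClO₃ loses ClO₄⁻: pKₐ(HClO₄) ≈ -10
PhCH₂–OSO₃H loses HSO₄⁻: pKₐ(H₂SO₄) ≈ -3
PhCH₂–OPO(OH)₂ loses H₂PO₄⁻: pKₐ(H₃PO₄) ≈ 2.1
PhCH₂–OAc loses AcO⁻: pKₐ(CH₃COOH) ≈ 4.8

PhCH₂–OTf > PhCH₂–OClO₃ > PhCH₂–OSO₃H > PhCH₂–OPO(OH)₂ > PhCH₂–OAc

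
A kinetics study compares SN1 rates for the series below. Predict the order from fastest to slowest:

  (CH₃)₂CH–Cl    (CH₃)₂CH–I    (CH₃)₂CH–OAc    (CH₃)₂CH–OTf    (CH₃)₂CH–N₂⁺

(CH₃)₂CH–N₂⁺ > (CH₃)₂CH–OTf > (CH₃)₂CH–I > (CH₃)₂CH–Cl > (CH₃)₂CH–OAc

Identical carbon frameworks mean the comparison reduces to leaving-group quality.
Rank by basicity of the departing species: weakest base leaves most easily.
(CH₃)₂CH–N₂⁺ loses N₂: no meaningful conjugate acid; N₂ departs as an exceptionally stable neutral molecule
(CH₃)₂CH–OTf loses OTf⁻: pKₐ(CF₃SO₃H (triflic acid)) ≈ -14
(CH₃)₂CH–I loses I⁻: pKₐ(HI) ≈ -10
(CH₃)₂CH–Cl loses Cl⁻: pKₐ(HCl) ≈ -7
(CH₃)₂CH–OAc loses AcO⁻: pKₐ(CH₃COOH) ≈ 4.8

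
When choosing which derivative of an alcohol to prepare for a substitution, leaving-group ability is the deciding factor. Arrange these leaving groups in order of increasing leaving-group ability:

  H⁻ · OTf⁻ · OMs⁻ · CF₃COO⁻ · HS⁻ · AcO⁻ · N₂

H⁻ < HS⁻ < AcO⁻ < CF₃COO⁻ < OMs⁻ < OTf⁻ < N₂

N₂: no meaningful conjugate acid; N₂ departs as an exceptionally stable neutral molecule
OTf⁻: pKₐ(CF₃SO₃H (triflic acid)) ≈ -14
OMs⁻: pKₐ(CH₃SO₃H (MsOH)) ≈ -1.9
CF₃COO⁻: pKₐ(CF₃COOH) ≈ 0.2
AcO⁻: pKₐ(CH₃COOH) ≈ 4.8
HS⁻: pKₐ(H₂S) ≈ 7
H⁻: pKₐ(H₂) ≈ 36
Listed from poorest to best leaving group as asked.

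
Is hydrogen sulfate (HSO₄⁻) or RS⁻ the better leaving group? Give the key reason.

hydrogen sulfate (HSO₄⁻)

hydrogen sulfate (HSO₄⁻) is the better leaving group.
pKₐ(H₂SO₄) ≈ -3 versus pKₐ(RSH (a thiol)) ≈ 10.5: hydrogen sulfate (HSO₄⁻) is the much weaker base.
Conjugate base of a strong mineral acid.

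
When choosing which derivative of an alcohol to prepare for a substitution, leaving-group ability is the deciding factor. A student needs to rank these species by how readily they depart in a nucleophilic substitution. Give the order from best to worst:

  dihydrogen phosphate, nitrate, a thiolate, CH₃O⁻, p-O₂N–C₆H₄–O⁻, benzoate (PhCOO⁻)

nitrate > dihydrogen phosphate > benzoate (PhCOO⁻) > p-O₂N–C₆H₄–O⁻ > a thiolate > CH₃O⁻

The more stable X⁻ (or X) is on its own — i.e. the weaker a base it is — the better a leaving group it makes.
nitrate: pKₐ(HNO₃) ≈ -1.3 — resonance-delocalised over three oxygens
dihydrogen phosphate: pKₐ(H₃PO₄) ≈ 2.1
benzoate (PhCOO⁻): pKₐ(C₆H₅COOH) ≈ 4.2 — aryl carboxylate
p-O₂N–C₆H₄–O⁻: pKₐ(p-nitrophenol) ≈ 7.2 — nitro group delocalises the charge; the classic chromogenic LG
a thiolate: pKₐ(RSH (a thiol)) ≈ 10.5
CH₃O⁻: pKₐ(CH₃OH) ≈ 15.5 — strong base; alkoxides do not leave unassisted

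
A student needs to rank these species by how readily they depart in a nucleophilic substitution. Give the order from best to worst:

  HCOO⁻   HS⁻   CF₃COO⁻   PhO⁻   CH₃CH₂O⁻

CF₃COO⁻ > HCOO⁻ > HS⁻ > PhO⁻ > CH₃CH₂O⁻

CF₃COO⁻: pKₐ(CF₃COOH) ≈ 0.2
HCOO⁻: pKₐ(HCOOH) ≈ 3.8
HS⁻: pKₐ(H₂S) ≈ 7
PhO⁻: pKₐ(C₆H₅OH (phenol)) ≈ 10
CH₃CH₂O⁻: pKₐ(CH₃CH₂OH) ≈ 16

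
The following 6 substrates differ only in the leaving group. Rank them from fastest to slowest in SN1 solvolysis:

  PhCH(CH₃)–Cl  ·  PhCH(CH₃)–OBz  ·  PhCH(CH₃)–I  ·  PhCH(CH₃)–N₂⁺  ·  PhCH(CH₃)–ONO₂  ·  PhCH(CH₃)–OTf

With the same alkyl group throughout, only the leaving group differentiates the rates.
Rank by basicity of the departing species: weakest base leaves most easily.
PhCH(CH₃)–N₂⁺ loses N₂: no meaningful conjugate acid; N₂ departs as an exceptionally stable neutral molecule
PhCH(CH₃)–OTf loses OTf⁻: pKₐ(CF₃SO₃H (triflic acid)) ≈ -14
PhCH(CH₃)–I loses I⁻: pKₐ(HI) ≈ -10
PhCH(CH₃)–Cl loses Cl⁻: pKₐ(HCl) ≈ -7
PhCH(CH₃)–ONO₂ loses NO₃⁻: pKₐ(HNO₃) ≈ -1.3
PhCH(CH₃)–OBz loses PhCOO⁻: pKₐ(C₆H₅COOH) ≈ 4.2

PhCH(CH₃)–N₂⁺ > PhCH(CH₃)–OTf > PhCH(CH₃)–I > PhCH(CH₃)–Cl > PhCH(CH₃)–ONO₂ > PhCH(CH₃)–OBz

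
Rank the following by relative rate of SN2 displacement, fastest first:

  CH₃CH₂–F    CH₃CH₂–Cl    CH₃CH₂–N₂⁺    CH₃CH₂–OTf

Same R in every case — rank the leaving groups.
Leaving-group ability tracks the stability of the departed species; conjugate-acid pKₐ is the usual yardstick (lower pKₐ → better LG).
CH₃CH₂–N₂⁺ loses N₂: no meaningful conjugate acid; N₂ departs as an exceptionally stable neutral molecule
CH₃CH₂–OTf loses OTf⁻: pKₐ(CF₃SO₃H (triflic acid)) ≈ -14
CH₃CH₂–Cl loses Cl⁻: pKₐ(HCl) ≈ -7
CH₃CH₂–F loses F⁻: pKₐ(HF) ≈ 3.2

CH₃CH₂–N₂⁺ > CH₃CH₂–OTf > CH₃CH₂–Cl > CH₃CH₂–F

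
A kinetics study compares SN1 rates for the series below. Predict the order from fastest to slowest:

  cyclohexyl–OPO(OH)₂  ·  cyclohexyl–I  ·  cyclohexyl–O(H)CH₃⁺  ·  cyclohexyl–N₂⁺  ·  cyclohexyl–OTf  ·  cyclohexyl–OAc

cyclohexyl–N₂⁺ > cyclohexyl–OTf > cyclohexyl–I > cyclohexyl–O(H)CH₃⁺ > cyclohexyl–OPO(OH)₂ > cyclohexyl–OAc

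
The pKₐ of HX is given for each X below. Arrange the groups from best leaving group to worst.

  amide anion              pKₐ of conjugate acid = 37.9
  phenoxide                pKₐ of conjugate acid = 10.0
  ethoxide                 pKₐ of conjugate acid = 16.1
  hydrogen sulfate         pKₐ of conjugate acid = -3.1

hydrogen sulfate > phenoxide > ethoxide > amide anion

Lower conjugate-acid pKₐ ⇒ weaker base ⇒ better leaving group.
Sorting by the given values: hydrogen sulfate (-3.1), phenoxide (10.0), ethoxide (16.1), amide anion (37.9).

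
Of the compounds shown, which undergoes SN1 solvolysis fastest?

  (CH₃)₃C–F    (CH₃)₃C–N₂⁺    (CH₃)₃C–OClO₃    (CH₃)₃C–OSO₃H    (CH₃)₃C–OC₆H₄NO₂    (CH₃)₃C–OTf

Identical carbon frameworks mean the comparison reduces to leaving-group quality.
The more stable X⁻ (or X) is on its own — i.e. the weaker a base it is — the better a leaving group it makes.
(CH₃)₃C–N₂⁺ loses N₂: no meaningful conjugate acid; N₂ departs as an exceptionally stable neutral molecule
(CH₃)₃C–OTf loses OTf⁻: pKₐ(CF₃SO₃H (triflic acid)) ≈ -14
(CH₃)₃C–OClO₃ loses ClO₄⁻: pKₐ(HClO₄) ≈ -10
(CH₃)₃C–OSO₃H loses HSO₄⁻: pKₐ(H₂SO₄) ≈ -3
(CH₃)₃C–F loses F⁻: pKₐ(HF) ≈ 3.2
(CH₃)₃C–OC₆H₄NO₂ loses p-O₂N–C₆H₄–O⁻: pKₐ(p-nitrophenol) ≈ 7.2

(CH₃)₃C–N₂⁺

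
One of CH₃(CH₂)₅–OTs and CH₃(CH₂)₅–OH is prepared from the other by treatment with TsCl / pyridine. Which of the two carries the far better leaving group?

CH₃(CH₂)₅–OTs

From CH₃(CH₂)₅–OH the departing group would be OH⁻ (pKₐ(H₂O) ≈ 15.7). Strong base; essentially never leaves without prior activation.
From CH₃(CH₂)₅–OTs the leaving group is OTs⁻ (pKₐ(p-CH₃C₆H₄SO₃H (TsOH)) ≈ -2.8). Resonance-delocalised arenesulfonate.
Treatment with TsCl / pyridine works by converting the hydroxyl into a tosylate, making CH₃(CH₂)₅–OTs enormously more reactive.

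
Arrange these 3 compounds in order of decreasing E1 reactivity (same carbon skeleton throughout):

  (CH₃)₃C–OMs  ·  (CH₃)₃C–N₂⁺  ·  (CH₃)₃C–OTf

Identical carbon frameworks mean the comparison reduces to leaving-group quality.
Rank by basicity of the departing species: weakest base leaves most easily.
(CH₃)₃C–N₂⁺ loses N₂: no meaningful conjugate acid; N₂ departs as an exceptionally stable neutral molecule
(CH₃)₃C–OTf loses OTf⁻: pKₐ(CF₃SO₃H (triflic acid)) ≈ -14
(CH₃)₃C–OMs loses OMs⁻: pKₐ(CH₃SO₃H (MsOH)) ≈ -1.9

(CH₃)₃C–N₂⁺ > (CH₃)₃C–OTf > (CH₃)₃C–OMs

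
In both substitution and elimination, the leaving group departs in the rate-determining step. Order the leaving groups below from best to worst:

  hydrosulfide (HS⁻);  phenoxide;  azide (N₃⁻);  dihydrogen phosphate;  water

water > dihydrogen phosphate > azide (N₃⁻) > hydrosulfide (HS⁻) > phenoxide

Leaving-group ability tracks the stability of the departed species; conjugate-acid pKₐ is the usual yardstick (lower pKₐ → better LG).
water: pKₐ(H₃O⁺) ≈ -1.7
dihydrogen phosphate: pKₐ(H₃PO₄) ≈ 2.1
azide (N₃⁻): pKₐ(HN₃) ≈ 4.7
hydrosulfide (HS⁻): pKₐ(H₂S) ≈ 7
phenoxide: pKₐ(C₆H₅OH (phenol)) ≈ 10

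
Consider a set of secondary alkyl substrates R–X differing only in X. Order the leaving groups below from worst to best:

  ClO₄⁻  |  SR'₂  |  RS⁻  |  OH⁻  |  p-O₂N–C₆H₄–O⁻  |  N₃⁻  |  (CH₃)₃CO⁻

(CH₃)₃CO⁻ < OH⁻ < RS⁻ < p-O₂N–C₆H₄–O⁻ < N₃⁻ < SR'₂ < ClO₄⁻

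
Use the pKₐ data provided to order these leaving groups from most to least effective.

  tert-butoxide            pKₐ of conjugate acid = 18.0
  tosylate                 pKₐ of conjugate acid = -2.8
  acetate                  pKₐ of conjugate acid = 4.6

tosylate > acetate > tert-butoxide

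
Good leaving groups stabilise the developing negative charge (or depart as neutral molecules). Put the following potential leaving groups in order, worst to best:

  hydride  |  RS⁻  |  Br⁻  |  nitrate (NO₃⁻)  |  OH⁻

Rank by basicity of the departing species: weakest base leaves most easily.
Br⁻: pKₐ(HBr) ≈ -9 — weak base; good leaving group
nitrate (NO₃⁻): pKₐ(HNO₃) ≈ -1.3 — resonance-delocalised over three oxygens
RS⁻: pKₐ(RSH (a thiol)) ≈ 10.5 — moderately basic; rarely leaves without activation
OH⁻: pKₐ(H₂O) ≈ 15.7 — strong base; essentially never leaves without prior activation
hydride: pKₐ(H₂) ≈ 36 — extremely strong base; leaves only in special hydride-transfer contexts
Listed from poorest to best leaving group as asked.

hydride < OH⁻ < RS⁻ < nitrate (NO₃⁻) < Br⁻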